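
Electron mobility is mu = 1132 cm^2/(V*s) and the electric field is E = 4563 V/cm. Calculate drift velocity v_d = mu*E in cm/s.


Step 1: v_d = mu * E
Step 2: v_d = 1132 * 4563 = 5165316
Step 3: v_d = 5.17e+06 cm/s

5.17e+06


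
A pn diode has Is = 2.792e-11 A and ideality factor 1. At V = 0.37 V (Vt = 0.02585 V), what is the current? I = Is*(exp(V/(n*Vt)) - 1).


Step 1: V/(n*Vt) = 0.37/(1*0.02585) = 14.3133
Step 2: exp(14.3133) = 1.6451e+06
Step 3: I = 2.792e-11 * (1.6451e+06 - 1) = 4.59e-05 A

4.59e-05


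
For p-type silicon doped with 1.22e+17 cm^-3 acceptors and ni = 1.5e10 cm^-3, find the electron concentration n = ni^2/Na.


Step 1: Majority hole concentration p ≈ Na = 1.22e+17 cm^-3
Step 2: n = ni^2 / Na = (1.5e10)^2 / 1.22e+17
Step 3: n = 1.84e+03 cm^-3

1.84e+03


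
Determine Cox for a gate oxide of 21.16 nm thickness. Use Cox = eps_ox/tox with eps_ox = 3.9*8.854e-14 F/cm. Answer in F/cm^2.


Step 1: eps_ox = 3.9 * 8.854e-14 = 3.45306e-13 F/cm
Step 2: tox in cm = 21.16 nm * 1e-7 = 2.1160e-06 cm
Step 3: Cox = 3.45306e-13 / 2.1160e-06 = 1.63e-07 F/cm^2

1.63e-07


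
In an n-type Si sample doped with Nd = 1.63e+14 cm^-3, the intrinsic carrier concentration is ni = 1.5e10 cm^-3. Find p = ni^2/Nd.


Step 1: Since Nd >> ni, n ≈ Nd = 1.63e+14 cm^-3
Step 2: p = ni^2 / n = (1.5e10)^2 / 1.63e+14
Step 3: p = 2.25e20 / 1.63e+14 = 1.38e+06 cm^-3

1.38e+06


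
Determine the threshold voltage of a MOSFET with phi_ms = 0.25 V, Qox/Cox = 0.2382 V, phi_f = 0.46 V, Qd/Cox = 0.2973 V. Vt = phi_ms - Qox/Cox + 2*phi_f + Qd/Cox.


Step 1: Vt = phi_ms - Qox/Cox + 2*phi_f + Qd/Cox
Step 2: Vt = 0.25 - 0.2382 + 2*0.46 + 0.2973
Step 3: Vt = 0.25 - 0.2382 + 0.92 + 0.2973
Step 4: Vt = 1.2291 V

1.2291


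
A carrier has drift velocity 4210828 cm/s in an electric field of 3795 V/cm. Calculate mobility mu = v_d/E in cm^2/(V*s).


Step 1: mu = v_d / E
Step 2: mu = 4210828 / 3795
Step 3: mu = 1109.57 cm^2/(V*s)

1109.57


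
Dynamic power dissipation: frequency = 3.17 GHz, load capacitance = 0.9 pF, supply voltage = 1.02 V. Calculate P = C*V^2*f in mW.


Step 1: V^2 = 1.02^2 = 1.0404 V^2
Step 2: P = C*V^2*f = 0.9e-12 F * 1.0404 * 3.17e9 Hz
Step 3: P = 2.9682612e-03 W
Step 4: P = 2.968 mW

2.968


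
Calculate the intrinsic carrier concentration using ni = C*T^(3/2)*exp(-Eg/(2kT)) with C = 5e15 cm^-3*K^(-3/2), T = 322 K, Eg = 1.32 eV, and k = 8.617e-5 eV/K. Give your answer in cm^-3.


Step 1: Compute kT = 8.617e-5 * 322 = 0.02774674 eV
Step 2: Exponent = -Eg/(2kT) = -1.32/(2*0.02774674) = -23.78658
Step 3: T^(3/2) = 322^1.5 = 5778.08
Step 4: ni = 5e15 * 5778.08 * exp(-23.78658) = 1.35e+09 cm^-3

1.35e+09


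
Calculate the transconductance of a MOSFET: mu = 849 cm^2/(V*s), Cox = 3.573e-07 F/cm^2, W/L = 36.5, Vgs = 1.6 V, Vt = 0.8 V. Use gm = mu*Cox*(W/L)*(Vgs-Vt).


Step 1: Vov = Vgs - Vt = 1.6 - 0.8 = 0.8 V
Step 2: gm = mu * Cox * (W/L) * Vov
Step 3: gm = 849 * 3.573e-07 * 36.5 * 0.8 = 8.86e-03 S

8.86e-03


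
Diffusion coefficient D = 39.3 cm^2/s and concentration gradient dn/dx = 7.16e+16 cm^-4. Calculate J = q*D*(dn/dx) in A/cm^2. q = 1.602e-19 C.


Step 1: J = q * D * (dn/dx)
Step 2: J = 1.602e-19 * 39.3 * 7.16e+16
Step 3: J = 4.51e-01 A/cm^2

4.51e-01


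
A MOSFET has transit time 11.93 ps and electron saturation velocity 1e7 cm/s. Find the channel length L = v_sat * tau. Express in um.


Step 1: tau in seconds = 11.93 ps * 1e-12 = 1.1930e-11 s
Step 2: L = v_sat * tau = 1e7 * 1.1930e-11 = 1.1930e-04 cm
Step 3: L in um = 1.1930e-04 * 1e4 = 1.193 um

1.193


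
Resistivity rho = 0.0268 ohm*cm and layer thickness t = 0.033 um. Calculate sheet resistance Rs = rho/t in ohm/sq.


Step 1: Convert thickness to cm: t = 0.033 um = 3.3000e-06 cm
Step 2: Rs = rho / t = 0.0268 / 3.3000e-06
Step 3: Rs = 8121.2 ohm/sq

8121.2


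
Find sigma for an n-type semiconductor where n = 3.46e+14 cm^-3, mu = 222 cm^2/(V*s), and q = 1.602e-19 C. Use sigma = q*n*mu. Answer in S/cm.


Step 1: sigma = q * n * mu
Step 2: sigma = 1.602e-19 * 3.46e+14 * 222
Step 3: sigma = 1.231e-02 S/cm

1.231e-02


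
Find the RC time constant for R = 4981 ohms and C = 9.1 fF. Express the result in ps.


Step 1: tau = R * C
Step 2: tau = 4981 * 9.1 fF = 4981 * 9.1e-15 F
Step 3: tau = 4.53271e-11 s = 45.3271 ps

45.3271


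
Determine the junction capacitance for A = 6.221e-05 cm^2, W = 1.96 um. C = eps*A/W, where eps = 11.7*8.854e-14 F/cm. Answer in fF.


Step 1: eps_Si = 11.7 * 8.854e-14 = 1.035918e-12 F/cm
Step 2: W in cm = 1.96 * 1e-4 = 1.96e-04 cm
Step 3: C = 1.035918e-12 * 6.221e-05 / 1.96e-04 = 3.287983e-13 F
Step 4: C = 328.8 fF

328.8


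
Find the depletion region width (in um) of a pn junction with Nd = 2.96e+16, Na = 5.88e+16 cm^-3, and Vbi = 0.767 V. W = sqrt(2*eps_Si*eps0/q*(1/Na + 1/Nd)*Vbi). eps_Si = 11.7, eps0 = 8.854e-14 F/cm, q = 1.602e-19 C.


Step 1: 1/Na + 1/Nd = 1/5.88e+16 + 1/2.96e+16 = 5.07906e-17
Step 2: 2*eps*eps0/q = 2*11.7*8.854e-14/1.602e-19 = 1.293281e+07
Step 3: W^2 = 1.293281e+07 * 5.07906e-17 * 0.767 = 5.03816e-10
Step 4: W = sqrt(5.03816e-10) = 2.245e-05 cm = 0.2245 um

0.2245


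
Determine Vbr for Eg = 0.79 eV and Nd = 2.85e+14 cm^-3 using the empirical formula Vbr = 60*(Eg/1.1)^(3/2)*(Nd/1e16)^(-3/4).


Step 1: Eg/1.1 = 0.79/1.1 = 0.718182
Step 2: (Eg/1.1)^1.5 = 0.718182^1.5 = 0.608628
Step 3: (Nd/1e16)^(-0.75) = (0.0285)^(-0.75) = 14.416716
Step 4: Vbr = 60 * 0.608628 * 14.416716 = 526.5 V

526.5


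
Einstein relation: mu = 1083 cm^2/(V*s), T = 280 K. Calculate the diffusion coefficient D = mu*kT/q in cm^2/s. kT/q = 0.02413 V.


Step 1: D = mu * (kT/q)
Step 2: D = 1083 * 0.02413
Step 3: D = 26.13 cm^2/s

26.13


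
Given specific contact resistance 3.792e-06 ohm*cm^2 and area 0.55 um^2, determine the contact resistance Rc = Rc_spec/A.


Step 1: Convert area to cm^2: 0.55 um^2 = 5.5000e-09 cm^2
Step 2: Rc = Rc_spec / A = 3.792e-06 / 5.5000e-09
Step 3: Rc = 6.89e+02 ohms

6.89e+02


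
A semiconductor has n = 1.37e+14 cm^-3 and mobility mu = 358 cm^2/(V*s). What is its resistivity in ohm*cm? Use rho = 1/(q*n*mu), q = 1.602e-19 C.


Step 1: sigma = q * n * mu = 1.602e-19 * 1.37e+14 * 358 = 7.85717e-03 S/cm
Step 2: rho = 1 / sigma = 1 / 7.85717e-03 = 127.3 ohm*cm

127.3


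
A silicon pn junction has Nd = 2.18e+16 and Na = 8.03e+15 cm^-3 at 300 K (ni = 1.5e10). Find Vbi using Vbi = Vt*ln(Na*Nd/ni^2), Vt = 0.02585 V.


Step 1: Compute Na*Nd/ni^2 = 8.03e+15 * 2.18e+16 / (1.5e10)^2 = 7.7802e+11
Step 2: ln(7.7802e+11) = 27.3800
Step 3: Vbi = 0.02585 * 27.3800 = 0.708 V

0.708


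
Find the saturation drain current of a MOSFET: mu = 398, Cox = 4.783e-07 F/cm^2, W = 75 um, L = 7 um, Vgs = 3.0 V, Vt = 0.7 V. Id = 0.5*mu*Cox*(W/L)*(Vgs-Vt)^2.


Step 1: Overdrive voltage Vov = Vgs - Vt = 3.0 - 0.7 = 2.3 V
Step 2: W/L = 75/7 = 10.7143
Step 3: Id = 0.5 * 398 * 4.783e-07 * 10.7143 * 2.3^2
Step 4: Id = 5.39e-03 A

5.39e-03


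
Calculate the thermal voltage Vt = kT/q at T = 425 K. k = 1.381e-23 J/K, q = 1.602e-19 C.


Step 1: kT = 1.381e-23 * 425 = 5.86925e-21 J
Step 2: Vt = kT/q = 5.86925e-21 / 1.602e-19
Step 3: Vt = 0.03664 V

0.03664


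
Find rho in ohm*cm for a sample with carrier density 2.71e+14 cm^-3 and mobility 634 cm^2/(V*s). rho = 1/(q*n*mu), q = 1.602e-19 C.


Step 1: sigma = q * n * mu = 1.602e-19 * 2.71e+14 * 634 = 2.75246e-02 S/cm
Step 2: rho = 1 / sigma = 1 / 2.75246e-02 = 36.33 ohm*cm

36.33


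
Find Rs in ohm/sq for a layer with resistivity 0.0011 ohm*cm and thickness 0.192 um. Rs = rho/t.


Step 1: Convert thickness to cm: t = 0.192 um = 1.9200e-05 cm
Step 2: Rs = rho / t = 0.0011 / 1.9200e-05
Step 3: Rs = 57.3 ohm/sq

57.3


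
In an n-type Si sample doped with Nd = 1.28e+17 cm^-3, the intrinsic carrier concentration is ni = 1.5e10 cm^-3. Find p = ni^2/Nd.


Step 1: Since Nd >> ni, n ≈ Nd = 1.28e+17 cm^-3
Step 2: p = ni^2 / n = (1.5e10)^2 / 1.28e+17
Step 3: p = 2.25e20 / 1.28e+17 = 1.76e+03 cm^-3

1.76e+03


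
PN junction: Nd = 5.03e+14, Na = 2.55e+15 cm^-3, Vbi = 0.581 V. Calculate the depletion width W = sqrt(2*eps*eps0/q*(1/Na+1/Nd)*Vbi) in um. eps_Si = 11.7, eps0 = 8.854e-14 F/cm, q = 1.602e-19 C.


Step 1: 1/Na + 1/Nd = 1/2.55e+15 + 1/5.03e+14 = 2.38023e-15
Step 2: 2*eps*eps0/q = 2*11.7*8.854e-14/1.602e-19 = 1.293281e+07
Step 3: W^2 = 1.293281e+07 * 2.38023e-15 * 0.581 = 1.78850e-08
Step 4: W = sqrt(1.78850e-08) = 1.337e-04 cm = 1.337 um

1.337


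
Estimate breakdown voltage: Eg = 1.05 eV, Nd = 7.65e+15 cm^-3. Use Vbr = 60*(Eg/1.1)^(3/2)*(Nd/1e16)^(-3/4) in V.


Step 1: Eg/1.1 = 1.05/1.1 = 0.954545
Step 2: (Eg/1.1)^1.5 = 0.954545^1.5 = 0.932598
Step 3: (Nd/1e16)^(-0.75) = (0.765)^(-0.75) = 1.222514
Step 4: Vbr = 60 * 0.932598 * 1.222514 = 68.4 V

68.4


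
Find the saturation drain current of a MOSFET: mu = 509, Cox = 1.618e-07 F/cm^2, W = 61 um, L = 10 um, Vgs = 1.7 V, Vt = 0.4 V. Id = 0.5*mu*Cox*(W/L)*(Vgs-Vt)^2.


Step 1: Overdrive voltage Vov = Vgs - Vt = 1.7 - 0.4 = 1.3 V
Step 2: W/L = 61/10 = 6.1
Step 3: Id = 0.5 * 509 * 1.618e-07 * 6.1 * 1.3^2
Step 4: Id = 4.25e-04 A

4.25e-04


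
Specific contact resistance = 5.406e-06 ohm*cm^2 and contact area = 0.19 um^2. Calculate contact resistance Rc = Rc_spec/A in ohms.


Step 1: Convert area to cm^2: 0.19 um^2 = 1.9000e-09 cm^2
Step 2: Rc = Rc_spec / A = 5.406e-06 / 1.9000e-09
Step 3: Rc = 2.85e+03 ohms

2.85e+03


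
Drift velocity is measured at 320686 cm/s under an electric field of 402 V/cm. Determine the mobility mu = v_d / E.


Step 1: mu = v_d / E
Step 2: mu = 320686 / 402
Step 3: mu = 797.73 cm^2/(V*s)

797.73


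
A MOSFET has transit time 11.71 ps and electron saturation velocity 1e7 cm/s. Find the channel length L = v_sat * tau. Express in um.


Step 1: tau in seconds = 11.71 ps * 1e-12 = 1.1710e-11 s
Step 2: L = v_sat * tau = 1e7 * 1.1710e-11 = 1.1710e-04 cm
Step 3: L in um = 1.1710e-04 * 1e4 = 1.171 um

1.171


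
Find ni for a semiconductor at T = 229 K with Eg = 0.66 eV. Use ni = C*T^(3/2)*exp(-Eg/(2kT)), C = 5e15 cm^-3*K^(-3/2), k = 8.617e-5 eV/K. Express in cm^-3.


Step 1: Compute kT = 8.617e-5 * 229 = 0.01973293 eV
Step 2: Exponent = -Eg/(2kT) = -0.66/(2*0.01973293) = -16.72331
Step 3: T^(3/2) = 229^1.5 = 3465.40
Step 4: ni = 5e15 * 3465.40 * exp(-16.72331) = 9.46e+11 cm^-3

9.46e+11


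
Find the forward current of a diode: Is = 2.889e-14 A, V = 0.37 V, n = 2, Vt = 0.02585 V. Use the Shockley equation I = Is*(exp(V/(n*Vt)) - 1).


Step 1: V/(n*Vt) = 0.37/(2*0.02585) = 7.1567
Step 2: exp(7.1567) = 1.2827e+03
Step 3: I = 2.889e-14 * (1.2827e+03 - 1) = 3.70e-11 A

3.70e-11


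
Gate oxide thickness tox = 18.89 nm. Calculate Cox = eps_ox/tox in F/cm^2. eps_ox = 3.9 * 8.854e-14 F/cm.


Step 1: eps_ox = 3.9 * 8.854e-14 = 3.45306e-13 F/cm
Step 2: tox in cm = 18.89 nm * 1e-7 = 1.8890e-06 cm
Step 3: Cox = 3.45306e-13 / 1.8890e-06 = 1.83e-07 F/cm^2

1.83e-07


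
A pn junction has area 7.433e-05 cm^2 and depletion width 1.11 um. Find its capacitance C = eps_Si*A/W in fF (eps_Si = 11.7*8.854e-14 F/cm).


Step 1: eps_Si = 11.7 * 8.854e-14 = 1.035918e-12 F/cm
Step 2: W in cm = 1.11 * 1e-4 = 1.11e-04 cm
Step 3: C = 1.035918e-12 * 7.433e-05 / 1.11e-04 = 6.936918e-13 F
Step 4: C = 693.69 fF

693.69


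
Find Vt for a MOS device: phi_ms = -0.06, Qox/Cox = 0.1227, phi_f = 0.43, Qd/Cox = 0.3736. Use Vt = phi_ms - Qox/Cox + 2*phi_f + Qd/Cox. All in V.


Step 1: Vt = phi_ms - Qox/Cox + 2*phi_f + Qd/Cox
Step 2: Vt = -0.06 - 0.1227 + 2*0.43 + 0.3736
Step 3: Vt = -0.06 - 0.1227 + 0.86 + 0.3736
Step 4: Vt = 1.0509 V

1.0509


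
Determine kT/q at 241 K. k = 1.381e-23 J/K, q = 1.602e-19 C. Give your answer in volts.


Step 1: kT = 1.381e-23 * 241 = 3.32821e-21 J
Step 2: Vt = kT/q = 3.32821e-21 / 1.602e-19
Step 3: Vt = 0.02078 V

0.02078


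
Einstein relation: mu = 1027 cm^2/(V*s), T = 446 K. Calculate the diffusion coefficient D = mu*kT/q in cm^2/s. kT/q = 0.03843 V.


Step 1: D = mu * (kT/q)
Step 2: D = 1027 * 0.03843
Step 3: D = 39.47 cm^2/s

39.47


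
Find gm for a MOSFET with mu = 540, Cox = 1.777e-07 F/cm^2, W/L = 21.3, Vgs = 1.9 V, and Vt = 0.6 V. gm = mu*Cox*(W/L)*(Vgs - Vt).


Step 1: Vov = Vgs - Vt = 1.9 - 0.6 = 1.3 V
Step 2: gm = mu * Cox * (W/L) * Vov
Step 3: gm = 540 * 1.777e-07 * 21.3 * 1.3 = 2.66e-03 S

2.66e-03


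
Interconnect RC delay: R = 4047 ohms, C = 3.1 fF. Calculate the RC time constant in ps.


Step 1: tau = R * C
Step 2: tau = 4047 * 3.1 fF = 4047 * 3.1e-15 F
Step 3: tau = 1.25457e-11 s = 12.5457 ps

12.5457


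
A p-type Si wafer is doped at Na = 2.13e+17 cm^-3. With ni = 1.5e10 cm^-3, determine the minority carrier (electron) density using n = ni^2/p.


Step 1: Majority hole concentration p ≈ Na = 2.13e+17 cm^-3
Step 2: n = ni^2 / Na = (1.5e10)^2 / 2.13e+17
Step 3: n = 1.06e+03 cm^-3

1.06e+03


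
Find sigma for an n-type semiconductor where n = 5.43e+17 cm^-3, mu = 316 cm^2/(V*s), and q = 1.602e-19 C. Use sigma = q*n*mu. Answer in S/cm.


Step 1: sigma = q * n * mu
Step 2: sigma = 1.602e-19 * 5.43e+17 * 316
Step 3: sigma = 2.749e+01 S/cm

2.749e+01


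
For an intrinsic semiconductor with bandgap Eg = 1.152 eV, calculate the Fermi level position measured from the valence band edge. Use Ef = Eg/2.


Step 1: For an intrinsic semiconductor, the Fermi level sits at midgap.
Step 2: Ef = Eg / 2 = 1.152 / 2 = 0.576 eV

0.576


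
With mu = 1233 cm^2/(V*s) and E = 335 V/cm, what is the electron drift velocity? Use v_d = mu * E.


Step 1: v_d = mu * E
Step 2: v_d = 1233 * 335 = 413055
Step 3: v_d = 4.13e+05 cm/s

4.13e+05


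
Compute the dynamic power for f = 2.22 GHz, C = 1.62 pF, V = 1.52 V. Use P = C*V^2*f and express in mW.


Step 1: V^2 = 1.52^2 = 2.3104 V^2
Step 2: P = C*V^2*f = 1.62e-12 F * 2.3104 * 2.22e9 Hz
Step 3: P = 8.30912256e-03 W
Step 4: P = 8.309 mW

8.309


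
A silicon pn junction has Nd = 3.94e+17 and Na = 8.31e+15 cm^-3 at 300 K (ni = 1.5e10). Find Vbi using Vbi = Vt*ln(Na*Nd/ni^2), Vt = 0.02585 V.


Step 1: Compute Na*Nd/ni^2 = 8.31e+15 * 3.94e+17 / (1.5e10)^2 = 1.4552e+13
Step 2: ln(1.4552e+13) = 30.3087
Step 3: Vbi = 0.02585 * 30.3087 = 0.783 V

0.783


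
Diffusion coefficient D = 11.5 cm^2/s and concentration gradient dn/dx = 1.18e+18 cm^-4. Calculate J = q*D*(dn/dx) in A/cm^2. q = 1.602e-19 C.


Step 1: J = q * D * (dn/dx)
Step 2: J = 1.602e-19 * 11.5 * 1.18e+18
Step 3: J = 2.17e+00 A/cm^2

2.17e+00


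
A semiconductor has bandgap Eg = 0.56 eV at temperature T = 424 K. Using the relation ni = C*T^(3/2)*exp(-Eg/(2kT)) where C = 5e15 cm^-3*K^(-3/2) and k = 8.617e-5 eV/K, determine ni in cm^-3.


Step 1: Compute kT = 8.617e-5 * 424 = 0.03653608 eV
Step 2: Exponent = -Eg/(2kT) = -0.56/(2*0.03653608) = -7.66366
Step 3: T^(3/2) = 424^1.5 = 8730.69
Step 4: ni = 5e15 * 8730.69 * exp(-7.66366) = 2.05e+16 cm^-3

2.05e+16


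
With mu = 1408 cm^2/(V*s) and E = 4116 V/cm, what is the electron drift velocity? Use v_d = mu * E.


Step 1: v_d = mu * E
Step 2: v_d = 1408 * 4116 = 5795328
Step 3: v_d = 5.80e+06 cm/s

5.80e+06


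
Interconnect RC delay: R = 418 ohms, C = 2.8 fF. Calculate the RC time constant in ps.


Step 1: tau = R * C
Step 2: tau = 418 * 2.8 fF = 418 * 2.8e-15 F
Step 3: tau = 1.1704e-12 s = 1.1704 ps

1.1704


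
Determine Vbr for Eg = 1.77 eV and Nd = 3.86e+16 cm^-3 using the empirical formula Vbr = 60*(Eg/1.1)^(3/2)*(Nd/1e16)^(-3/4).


Step 1: Eg/1.1 = 1.77/1.1 = 1.609091
Step 2: (Eg/1.1)^1.5 = 1.609091^1.5 = 2.041131
Step 3: (Nd/1e16)^(-0.75) = (3.86)^(-0.75) = 0.363128
Step 4: Vbr = 60 * 2.041131 * 0.363128 = 44.5 V

44.5


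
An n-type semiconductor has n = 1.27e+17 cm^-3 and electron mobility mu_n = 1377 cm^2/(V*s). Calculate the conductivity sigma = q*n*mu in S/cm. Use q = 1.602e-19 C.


Step 1: sigma = q * n * mu
Step 2: sigma = 1.602e-19 * 1.27e+17 * 1377
Step 3: sigma = 2.802e+01 S/cm

2.802e+01


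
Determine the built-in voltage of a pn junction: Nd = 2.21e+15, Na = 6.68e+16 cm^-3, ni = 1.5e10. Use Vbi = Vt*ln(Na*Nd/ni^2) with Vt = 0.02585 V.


Step 1: Compute Na*Nd/ni^2 = 6.68e+16 * 2.21e+15 / (1.5e10)^2 = 6.5612e+11
Step 2: ln(6.5612e+11) = 27.2096
Step 3: Vbi = 0.02585 * 27.2096 = 0.703 V

0.703


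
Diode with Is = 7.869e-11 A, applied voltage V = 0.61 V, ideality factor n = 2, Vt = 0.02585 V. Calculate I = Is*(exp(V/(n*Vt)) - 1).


Step 1: V/(n*Vt) = 0.61/(2*0.02585) = 11.7988
Step 2: exp(11.7988) = 1.3309e+05
Step 3: I = 7.869e-11 * (1.3309e+05 - 1) = 1.05e-05 A

1.05e-05


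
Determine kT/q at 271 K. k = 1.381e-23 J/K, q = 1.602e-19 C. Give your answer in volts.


Step 1: kT = 1.381e-23 * 271 = 3.74251e-21 J
Step 2: Vt = kT/q = 3.74251e-21 / 1.602e-19
Step 3: Vt = 0.02336 V

0.02336


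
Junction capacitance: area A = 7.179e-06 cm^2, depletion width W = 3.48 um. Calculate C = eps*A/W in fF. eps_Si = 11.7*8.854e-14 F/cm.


Step 1: eps_Si = 11.7 * 8.854e-14 = 1.035918e-12 F/cm
Step 2: W in cm = 3.48 * 1e-4 = 3.48e-04 cm
Step 3: C = 1.035918e-12 * 7.179e-06 / 3.48e-04 = 2.137027e-14 F
Step 4: C = 21.37 fF

21.37


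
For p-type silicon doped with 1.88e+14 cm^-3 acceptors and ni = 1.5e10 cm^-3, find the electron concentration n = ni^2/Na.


Step 1: Majority hole concentration p ≈ Na = 1.88e+14 cm^-3
Step 2: n = ni^2 / Na = (1.5e10)^2 / 1.88e+14
Step 3: n = 1.20e+06 cm^-3

1.20e+06


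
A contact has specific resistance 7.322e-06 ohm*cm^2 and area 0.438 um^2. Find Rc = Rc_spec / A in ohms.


Step 1: Convert area to cm^2: 0.438 um^2 = 4.3800e-09 cm^2
Step 2: Rc = Rc_spec / A = 7.322e-06 / 4.3800e-09
Step 3: Rc = 1.67e+03 ohms

1.67e+03


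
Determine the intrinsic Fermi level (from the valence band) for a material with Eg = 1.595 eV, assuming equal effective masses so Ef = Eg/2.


Step 1: For an intrinsic semiconductor, the Fermi level sits at midgap.
Step 2: Ef = Eg / 2 = 1.595 / 2 = 0.7975 eV

0.7975


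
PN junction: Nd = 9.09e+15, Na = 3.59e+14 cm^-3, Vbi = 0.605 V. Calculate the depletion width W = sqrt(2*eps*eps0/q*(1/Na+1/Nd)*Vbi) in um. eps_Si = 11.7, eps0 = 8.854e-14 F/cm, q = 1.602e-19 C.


Step 1: 1/Na + 1/Nd = 1/3.59e+14 + 1/9.09e+15 = 2.89553e-15
Step 2: 2*eps*eps0/q = 2*11.7*8.854e-14/1.602e-19 = 1.293281e+07
Step 3: W^2 = 1.293281e+07 * 2.89553e-15 * 0.605 = 2.26556e-08
Step 4: W = sqrt(2.26556e-08) = 1.505e-04 cm = 1.505 um

1.505


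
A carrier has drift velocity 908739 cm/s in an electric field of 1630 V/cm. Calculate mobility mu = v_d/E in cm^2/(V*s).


Step 1: mu = v_d / E
Step 2: mu = 908739 / 1630
Step 3: mu = 557.51 cm^2/(V*s)

557.51


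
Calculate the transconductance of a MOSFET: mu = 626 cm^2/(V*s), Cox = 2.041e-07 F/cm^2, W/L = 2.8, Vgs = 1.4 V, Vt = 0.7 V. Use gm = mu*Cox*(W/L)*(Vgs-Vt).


Step 1: Vov = Vgs - Vt = 1.4 - 0.7 = 0.7 V
Step 2: gm = mu * Cox * (W/L) * Vov
Step 3: gm = 626 * 2.041e-07 * 2.8 * 0.7 = 2.50e-04 S

2.50e-04


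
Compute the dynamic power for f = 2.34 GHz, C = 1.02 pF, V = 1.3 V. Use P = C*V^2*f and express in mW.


Step 1: V^2 = 1.3^2 = 1.69 V^2
Step 2: P = C*V^2*f = 1.02e-12 F * 1.69 * 2.34e9 Hz
Step 3: P = 4.033692e-03 W
Step 4: P = 4.034 mW

4.034


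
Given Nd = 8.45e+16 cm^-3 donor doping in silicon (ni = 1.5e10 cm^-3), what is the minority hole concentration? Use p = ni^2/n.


Step 1: Since Nd >> ni, n ≈ Nd = 8.45e+16 cm^-3
Step 2: p = ni^2 / n = (1.5e10)^2 / 8.45e+16
Step 3: p = 2.25e20 / 8.45e+16 = 2.66e+03 cm^-3

2.66e+03


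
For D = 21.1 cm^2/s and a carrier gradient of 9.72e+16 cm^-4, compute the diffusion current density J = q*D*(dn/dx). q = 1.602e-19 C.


Step 1: J = q * D * (dn/dx)
Step 2: J = 1.602e-19 * 21.1 * 9.72e+16
Step 3: J = 3.29e-01 A/cm^2

3.29e-01


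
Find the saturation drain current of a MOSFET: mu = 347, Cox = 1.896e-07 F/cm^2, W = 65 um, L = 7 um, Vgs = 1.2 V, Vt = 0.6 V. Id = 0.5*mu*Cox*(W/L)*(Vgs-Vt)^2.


Step 1: Overdrive voltage Vov = Vgs - Vt = 1.2 - 0.6 = 0.6 V
Step 2: W/L = 65/7 = 9.28571
Step 3: Id = 0.5 * 347 * 1.896e-07 * 9.28571 * 0.6^2
Step 4: Id = 1.10e-04 A

1.10e-04


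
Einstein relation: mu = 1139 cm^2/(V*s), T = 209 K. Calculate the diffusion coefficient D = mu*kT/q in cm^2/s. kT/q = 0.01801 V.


Step 1: D = mu * (kT/q)
Step 2: D = 1139 * 0.01801
Step 3: D = 20.51 cm^2/s

20.51


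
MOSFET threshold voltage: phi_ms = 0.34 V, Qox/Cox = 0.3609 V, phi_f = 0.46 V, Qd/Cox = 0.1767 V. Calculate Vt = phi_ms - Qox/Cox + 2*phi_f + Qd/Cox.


Step 1: Vt = phi_ms - Qox/Cox + 2*phi_f + Qd/Cox
Step 2: Vt = 0.34 - 0.3609 + 2*0.46 + 0.1767
Step 3: Vt = 0.34 - 0.3609 + 0.92 + 0.1767
Step 4: Vt = 1.0758 V

1.0758


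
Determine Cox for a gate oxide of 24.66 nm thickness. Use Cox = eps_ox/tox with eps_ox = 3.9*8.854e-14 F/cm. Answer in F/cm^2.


Step 1: eps_ox = 3.9 * 8.854e-14 = 3.45306e-13 F/cm
Step 2: tox in cm = 24.66 nm * 1e-7 = 2.4660e-06 cm
Step 3: Cox = 3.45306e-13 / 2.4660e-06 = 1.40e-07 F/cm^2

1.40e-07


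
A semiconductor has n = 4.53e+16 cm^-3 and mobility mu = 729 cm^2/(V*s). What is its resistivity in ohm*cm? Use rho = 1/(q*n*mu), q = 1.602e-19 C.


Step 1: sigma = q * n * mu = 1.602e-19 * 4.53e+16 * 729 = 5.29040e+00 S/cm
Step 2: rho = 1 / sigma = 1 / 5.29040e+00 = 0.189 ohm*cm

0.189


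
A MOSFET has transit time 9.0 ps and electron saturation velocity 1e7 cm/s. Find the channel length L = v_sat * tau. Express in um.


Step 1: tau in seconds = 9.0 ps * 1e-12 = 9.0000e-12 s
Step 2: L = v_sat * tau = 1e7 * 9.0000e-12 = 9.0000e-05 cm
Step 3: L in um = 9.0000e-05 * 1e4 = 0.9 um

0.9


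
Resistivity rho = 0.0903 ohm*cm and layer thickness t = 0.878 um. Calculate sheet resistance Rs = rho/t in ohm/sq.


Step 1: Convert thickness to cm: t = 0.878 um = 8.7800e-05 cm
Step 2: Rs = rho / t = 0.0903 / 8.7800e-05
Step 3: Rs = 1028.5 ohm/sq

1028.5


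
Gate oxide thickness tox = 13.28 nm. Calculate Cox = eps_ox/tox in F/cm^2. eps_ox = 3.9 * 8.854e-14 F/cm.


Step 1: eps_ox = 3.9 * 8.854e-14 = 3.45306e-13 F/cm
Step 2: tox in cm = 13.28 nm * 1e-7 = 1.3280e-06 cm
Step 3: Cox = 3.45306e-13 / 1.3280e-06 = 2.60e-07 F/cm^2

2.60e-07


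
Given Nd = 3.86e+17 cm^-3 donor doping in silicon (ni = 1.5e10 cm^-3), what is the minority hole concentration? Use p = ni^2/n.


Step 1: Since Nd >> ni, n ≈ Nd = 3.86e+17 cm^-3
Step 2: p = ni^2 / n = (1.5e10)^2 / 3.86e+17
Step 3: p = 2.25e20 / 3.86e+17 = 5.83e+02 cm^-3

5.83e+02


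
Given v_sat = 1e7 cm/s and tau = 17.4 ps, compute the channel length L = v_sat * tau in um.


Step 1: tau in seconds = 17.4 ps * 1e-12 = 1.7400e-11 s
Step 2: L = v_sat * tau = 1e7 * 1.7400e-11 = 1.7400e-04 cm
Step 3: L in um = 1.7400e-04 * 1e4 = 1.74 um

1.74


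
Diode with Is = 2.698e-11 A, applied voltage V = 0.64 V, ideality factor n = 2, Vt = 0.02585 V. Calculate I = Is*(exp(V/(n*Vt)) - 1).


Step 1: V/(n*Vt) = 0.64/(2*0.02585) = 12.3791
Step 2: exp(12.3791) = 2.3778e+05
Step 3: I = 2.698e-11 * (2.3778e+05 - 1) = 6.42e-06 A

6.42e-06


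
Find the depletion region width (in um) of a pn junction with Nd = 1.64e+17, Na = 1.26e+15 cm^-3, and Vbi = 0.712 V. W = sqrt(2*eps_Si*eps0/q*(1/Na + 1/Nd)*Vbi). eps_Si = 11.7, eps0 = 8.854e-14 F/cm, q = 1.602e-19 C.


Step 1: 1/Na + 1/Nd = 1/1.26e+15 + 1/1.64e+17 = 7.99748e-16
Step 2: 2*eps*eps0/q = 2*11.7*8.854e-14/1.602e-19 = 1.293281e+07
Step 3: W^2 = 1.293281e+07 * 7.99748e-16 * 0.712 = 7.36421e-09
Step 4: W = sqrt(7.36421e-09) = 8.581e-05 cm = 0.8581 um

0.8581


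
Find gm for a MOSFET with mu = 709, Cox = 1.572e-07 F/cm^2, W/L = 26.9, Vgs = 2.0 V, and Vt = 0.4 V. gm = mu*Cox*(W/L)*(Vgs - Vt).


Step 1: Vov = Vgs - Vt = 2.0 - 0.4 = 1.6 V
Step 2: gm = mu * Cox * (W/L) * Vov
Step 3: gm = 709 * 1.572e-07 * 26.9 * 1.6 = 4.80e-03 S

4.80e-03


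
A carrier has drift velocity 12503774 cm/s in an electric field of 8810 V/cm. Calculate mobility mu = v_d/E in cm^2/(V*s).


Step 1: mu = v_d / E
Step 2: mu = 12503774 / 8810
Step 3: mu = 1419.27 cm^2/(V*s)

1419.27


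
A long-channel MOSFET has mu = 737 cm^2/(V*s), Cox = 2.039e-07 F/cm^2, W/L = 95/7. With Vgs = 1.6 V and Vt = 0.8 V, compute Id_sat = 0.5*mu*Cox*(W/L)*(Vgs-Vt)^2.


Step 1: Overdrive voltage Vov = Vgs - Vt = 1.6 - 0.8 = 0.8 V
Step 2: W/L = 95/7 = 13.5714
Step 3: Id = 0.5 * 737 * 2.039e-07 * 13.5714 * 0.8^2
Step 4: Id = 6.53e-04 A

6.53e-04


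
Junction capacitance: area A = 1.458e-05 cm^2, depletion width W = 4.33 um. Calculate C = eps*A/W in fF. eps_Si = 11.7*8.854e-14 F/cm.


Step 1: eps_Si = 11.7 * 8.854e-14 = 1.035918e-12 F/cm
Step 2: W in cm = 4.33 * 1e-4 = 4.33e-04 cm
Step 3: C = 1.035918e-12 * 1.458e-05 / 4.33e-04 = 3.488149e-14 F
Step 4: C = 34.88 fF

34.88


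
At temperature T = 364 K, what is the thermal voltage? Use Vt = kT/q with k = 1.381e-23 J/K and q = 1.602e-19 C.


Step 1: kT = 1.381e-23 * 364 = 5.02684e-21 J
Step 2: Vt = kT/q = 5.02684e-21 / 1.602e-19
Step 3: Vt = 0.03138 V

0.03138


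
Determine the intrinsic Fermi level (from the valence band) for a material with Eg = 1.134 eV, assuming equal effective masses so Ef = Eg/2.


Step 1: For an intrinsic semiconductor, the Fermi level sits at midgap.
Step 2: Ef = Eg / 2 = 1.134 / 2 = 0.567 eV

0.567


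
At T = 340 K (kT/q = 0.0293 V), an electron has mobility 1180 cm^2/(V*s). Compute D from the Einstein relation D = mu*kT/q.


Step 1: D = mu * (kT/q)
Step 2: D = 1180 * 0.0293
Step 3: D = 34.57 cm^2/s

34.57


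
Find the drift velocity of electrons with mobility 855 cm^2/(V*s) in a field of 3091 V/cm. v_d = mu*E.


Step 1: v_d = mu * E
Step 2: v_d = 855 * 3091 = 2642805
Step 3: v_d = 2.64e+06 cm/s

2.64e+06


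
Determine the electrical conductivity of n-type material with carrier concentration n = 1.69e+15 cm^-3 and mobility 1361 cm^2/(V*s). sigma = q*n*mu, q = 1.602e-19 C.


Step 1: sigma = q * n * mu
Step 2: sigma = 1.602e-19 * 1.69e+15 * 1361
Step 3: sigma = 3.685e-01 S/cm

3.685e-01


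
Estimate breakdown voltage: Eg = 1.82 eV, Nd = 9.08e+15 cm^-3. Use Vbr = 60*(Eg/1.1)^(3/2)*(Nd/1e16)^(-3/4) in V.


Step 1: Eg/1.1 = 1.82/1.1 = 1.654545
Step 2: (Eg/1.1)^1.5 = 1.654545^1.5 = 2.128227
Step 3: (Nd/1e16)^(-0.75) = (0.908)^(-0.75) = 1.075067
Step 4: Vbr = 60 * 2.128227 * 1.075067 = 137.3 V

137.3


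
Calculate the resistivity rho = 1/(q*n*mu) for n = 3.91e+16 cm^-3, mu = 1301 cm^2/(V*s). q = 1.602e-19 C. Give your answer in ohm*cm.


Step 1: sigma = q * n * mu = 1.602e-19 * 3.91e+16 * 1301 = 8.14923e+00 S/cm
Step 2: rho = 1 / sigma = 1 / 8.14923e+00 = 0.1227 ohm*cm

0.1227


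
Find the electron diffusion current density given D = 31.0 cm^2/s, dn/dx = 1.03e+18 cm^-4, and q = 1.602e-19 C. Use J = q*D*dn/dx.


Step 1: J = q * D * (dn/dx)
Step 2: J = 1.602e-19 * 31.0 * 1.03e+18
Step 3: J = 5.12e+00 A/cm^2

5.12e+00


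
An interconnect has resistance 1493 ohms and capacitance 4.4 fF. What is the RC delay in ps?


Step 1: tau = R * C
Step 2: tau = 1493 * 4.4 fF = 1493 * 4.4e-15 F
Step 3: tau = 6.5692e-12 s = 6.5692 ps

6.5692


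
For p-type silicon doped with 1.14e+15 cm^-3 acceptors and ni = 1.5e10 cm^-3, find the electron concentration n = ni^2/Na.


Step 1: Majority hole concentration p ≈ Na = 1.14e+15 cm^-3
Step 2: n = ni^2 / Na = (1.5e10)^2 / 1.14e+15
Step 3: n = 1.97e+05 cm^-3

1.97e+05


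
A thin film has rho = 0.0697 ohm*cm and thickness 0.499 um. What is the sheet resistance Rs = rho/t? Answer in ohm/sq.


Step 1: Convert thickness to cm: t = 0.499 um = 4.9900e-05 cm
Step 2: Rs = rho / t = 0.0697 / 4.9900e-05
Step 3: Rs = 1396.8 ohm/sq

1396.8


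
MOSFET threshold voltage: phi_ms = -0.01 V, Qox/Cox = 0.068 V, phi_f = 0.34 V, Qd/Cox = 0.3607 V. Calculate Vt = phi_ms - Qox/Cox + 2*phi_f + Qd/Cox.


Step 1: Vt = phi_ms - Qox/Cox + 2*phi_f + Qd/Cox
Step 2: Vt = -0.01 - 0.068 + 2*0.34 + 0.3607
Step 3: Vt = -0.01 - 0.068 + 0.68 + 0.3607
Step 4: Vt = 0.9627 V

0.9627


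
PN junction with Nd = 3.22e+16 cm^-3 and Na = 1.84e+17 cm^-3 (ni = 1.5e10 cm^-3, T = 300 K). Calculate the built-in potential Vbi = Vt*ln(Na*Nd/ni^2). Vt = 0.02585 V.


Step 1: Compute Na*Nd/ni^2 = 1.84e+17 * 3.22e+16 / (1.5e10)^2 = 2.6332e+13
Step 2: ln(2.6332e+13) = 30.9018
Step 3: Vbi = 0.02585 * 30.9018 = 0.799 V

0.799


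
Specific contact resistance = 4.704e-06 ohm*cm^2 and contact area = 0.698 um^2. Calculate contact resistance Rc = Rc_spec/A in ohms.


Step 1: Convert area to cm^2: 0.698 um^2 = 6.9800e-09 cm^2
Step 2: Rc = Rc_spec / A = 4.704e-06 / 6.9800e-09
Step 3: Rc = 6.74e+02 ohms

6.74e+02


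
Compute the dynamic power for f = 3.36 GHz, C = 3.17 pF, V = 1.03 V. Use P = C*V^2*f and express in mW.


Step 1: V^2 = 1.03^2 = 1.0609 V^2
Step 2: P = C*V^2*f = 3.17e-12 F * 1.0609 * 3.36e9 Hz
Step 3: P = 1.129985808e-02 W
Step 4: P = 11.3 mW

11.3


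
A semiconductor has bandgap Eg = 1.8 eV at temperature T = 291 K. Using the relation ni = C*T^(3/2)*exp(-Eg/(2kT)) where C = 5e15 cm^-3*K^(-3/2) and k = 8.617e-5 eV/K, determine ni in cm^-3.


Step 1: Compute kT = 8.617e-5 * 291 = 0.02507547 eV
Step 2: Exponent = -Eg/(2kT) = -1.8/(2*0.02507547) = -35.89165
Step 3: T^(3/2) = 291^1.5 = 4964.09
Step 4: ni = 5e15 * 4964.09 * exp(-35.89165) = 6.42e+03 cm^-3

6.42e+03


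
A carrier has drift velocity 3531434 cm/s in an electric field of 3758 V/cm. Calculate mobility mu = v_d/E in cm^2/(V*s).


Step 1: mu = v_d / E
Step 2: mu = 3531434 / 3758
Step 3: mu = 939.71 cm^2/(V*s)

939.71


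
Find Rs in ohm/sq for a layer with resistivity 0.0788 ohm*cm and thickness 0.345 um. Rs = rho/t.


Step 1: Convert thickness to cm: t = 0.345 um = 3.4500e-05 cm
Step 2: Rs = rho / t = 0.0788 / 3.4500e-05
Step 3: Rs = 2284.1 ohm/sq

2284.1


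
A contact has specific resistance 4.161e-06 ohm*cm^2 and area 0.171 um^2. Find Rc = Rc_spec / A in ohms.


Step 1: Convert area to cm^2: 0.171 um^2 = 1.7100e-09 cm^2
Step 2: Rc = Rc_spec / A = 4.161e-06 / 1.7100e-09
Step 3: Rc = 2.43e+03 ohms

2.43e+03


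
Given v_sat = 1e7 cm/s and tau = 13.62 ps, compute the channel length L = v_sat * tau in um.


Step 1: tau in seconds = 13.62 ps * 1e-12 = 1.3620e-11 s
Step 2: L = v_sat * tau = 1e7 * 1.3620e-11 = 1.3620e-04 cm
Step 3: L in um = 1.3620e-04 * 1e4 = 1.362 um

1.362


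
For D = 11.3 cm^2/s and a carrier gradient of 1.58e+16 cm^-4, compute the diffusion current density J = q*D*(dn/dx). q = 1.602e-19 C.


Step 1: J = q * D * (dn/dx)
Step 2: J = 1.602e-19 * 11.3 * 1.58e+16
Step 3: J = 2.86e-02 A/cm^2

2.86e-02


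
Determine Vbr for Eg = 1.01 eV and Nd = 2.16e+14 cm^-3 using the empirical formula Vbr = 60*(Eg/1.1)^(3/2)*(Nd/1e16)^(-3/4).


Step 1: Eg/1.1 = 1.01/1.1 = 0.918182
Step 2: (Eg/1.1)^1.5 = 0.918182^1.5 = 0.879819
Step 3: (Nd/1e16)^(-0.75) = (0.0216)^(-0.75) = 17.748420
Step 4: Vbr = 60 * 0.879819 * 17.748420 = 936.9 V

936.9


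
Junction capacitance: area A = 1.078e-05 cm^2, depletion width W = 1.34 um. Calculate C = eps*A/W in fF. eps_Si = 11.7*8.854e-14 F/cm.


Step 1: eps_Si = 11.7 * 8.854e-14 = 1.035918e-12 F/cm
Step 2: W in cm = 1.34 * 1e-4 = 1.34e-04 cm
Step 3: C = 1.035918e-12 * 1.078e-05 / 1.34e-04 = 8.333728e-14 F
Step 4: C = 83.34 fF

83.34


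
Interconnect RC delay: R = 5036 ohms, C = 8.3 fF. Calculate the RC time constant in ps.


Step 1: tau = R * C
Step 2: tau = 5036 * 8.3 fF = 5036 * 8.3e-15 F
Step 3: tau = 4.17988e-11 s = 41.7988 ps

41.7988


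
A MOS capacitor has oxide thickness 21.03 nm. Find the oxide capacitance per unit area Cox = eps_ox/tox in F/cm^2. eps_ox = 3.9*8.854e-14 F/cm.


Step 1: eps_ox = 3.9 * 8.854e-14 = 3.45306e-13 F/cm
Step 2: tox in cm = 21.03 nm * 1e-7 = 2.1030e-06 cm
Step 3: Cox = 3.45306e-13 / 2.1030e-06 = 1.64e-07 F/cm^2

1.64e-07


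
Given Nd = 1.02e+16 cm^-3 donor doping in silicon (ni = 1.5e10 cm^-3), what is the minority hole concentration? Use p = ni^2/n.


Step 1: Since Nd >> ni, n ≈ Nd = 1.02e+16 cm^-3
Step 2: p = ni^2 / n = (1.5e10)^2 / 1.02e+16
Step 3: p = 2.25e20 / 1.02e+16 = 2.21e+04 cm^-3

2.21e+04


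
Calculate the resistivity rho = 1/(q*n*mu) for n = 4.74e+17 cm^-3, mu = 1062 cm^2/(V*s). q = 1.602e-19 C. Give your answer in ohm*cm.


Step 1: sigma = q * n * mu = 1.602e-19 * 4.74e+17 * 1062 = 8.06428e+01 S/cm
Step 2: rho = 1 / sigma = 1 / 8.06428e+01 = 0.0124 ohm*cm

0.0124


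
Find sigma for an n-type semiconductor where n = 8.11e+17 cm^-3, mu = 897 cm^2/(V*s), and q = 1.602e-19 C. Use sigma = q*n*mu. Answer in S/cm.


Step 1: sigma = q * n * mu
Step 2: sigma = 1.602e-19 * 8.11e+17 * 897
Step 3: sigma = 1.165e+02 S/cm

1.165e+02


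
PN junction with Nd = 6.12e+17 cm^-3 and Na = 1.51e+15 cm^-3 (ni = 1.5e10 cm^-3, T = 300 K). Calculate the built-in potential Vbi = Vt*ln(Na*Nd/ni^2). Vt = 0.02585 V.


Step 1: Compute Na*Nd/ni^2 = 1.51e+15 * 6.12e+17 / (1.5e10)^2 = 4.1072e+12
Step 2: ln(4.1072e+12) = 29.0438
Step 3: Vbi = 0.02585 * 29.0438 = 0.751 V

0.751


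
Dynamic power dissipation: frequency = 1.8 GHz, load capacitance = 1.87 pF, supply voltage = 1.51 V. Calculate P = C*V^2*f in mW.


Step 1: V^2 = 1.51^2 = 2.2801 V^2
Step 2: P = C*V^2*f = 1.87e-12 F * 2.2801 * 1.8e9 Hz
Step 3: P = 7.6748166e-03 W
Step 4: P = 7.675 mW

7.675


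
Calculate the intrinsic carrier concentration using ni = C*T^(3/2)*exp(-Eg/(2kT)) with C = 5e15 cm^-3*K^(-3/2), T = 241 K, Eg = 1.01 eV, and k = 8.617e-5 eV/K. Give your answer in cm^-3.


Step 1: Compute kT = 8.617e-5 * 241 = 0.02076697 eV
Step 2: Exponent = -Eg/(2kT) = -1.01/(2*0.02076697) = -24.31746
Step 3: T^(3/2) = 241^1.5 = 3741.33
Step 4: ni = 5e15 * 3741.33 * exp(-24.31746) = 5.14e+08 cm^-3

5.14e+08


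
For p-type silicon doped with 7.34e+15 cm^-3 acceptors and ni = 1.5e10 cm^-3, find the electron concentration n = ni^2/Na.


Step 1: Majority hole concentration p ≈ Na = 7.34e+15 cm^-3
Step 2: n = ni^2 / Na = (1.5e10)^2 / 7.34e+15
Step 3: n = 3.07e+04 cm^-3

3.07e+04


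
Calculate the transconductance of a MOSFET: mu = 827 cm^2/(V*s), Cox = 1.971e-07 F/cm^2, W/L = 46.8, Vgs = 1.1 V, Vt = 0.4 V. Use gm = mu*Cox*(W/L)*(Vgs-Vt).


Step 1: Vov = Vgs - Vt = 1.1 - 0.4 = 0.7 V
Step 2: gm = mu * Cox * (W/L) * Vov
Step 3: gm = 827 * 1.971e-07 * 46.8 * 0.7 = 5.34e-03 S

5.34e-03


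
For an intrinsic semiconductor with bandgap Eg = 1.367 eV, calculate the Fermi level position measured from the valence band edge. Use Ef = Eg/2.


Step 1: For an intrinsic semiconductor, the Fermi level sits at midgap.
Step 2: Ef = Eg / 2 = 1.367 / 2 = 0.6835 eV

0.6835


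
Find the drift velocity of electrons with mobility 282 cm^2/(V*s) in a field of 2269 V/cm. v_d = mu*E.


Step 1: v_d = mu * E
Step 2: v_d = 282 * 2269 = 639858
Step 3: v_d = 6.40e+05 cm/s

6.40e+05


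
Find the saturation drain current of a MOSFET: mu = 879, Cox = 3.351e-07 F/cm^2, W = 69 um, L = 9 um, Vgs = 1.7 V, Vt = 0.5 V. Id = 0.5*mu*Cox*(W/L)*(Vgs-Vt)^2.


Step 1: Overdrive voltage Vov = Vgs - Vt = 1.7 - 0.5 = 1.2 V
Step 2: W/L = 69/9 = 7.66667
Step 3: Id = 0.5 * 879 * 3.351e-07 * 7.66667 * 1.2^2
Step 4: Id = 1.63e-03 A

1.63e-03


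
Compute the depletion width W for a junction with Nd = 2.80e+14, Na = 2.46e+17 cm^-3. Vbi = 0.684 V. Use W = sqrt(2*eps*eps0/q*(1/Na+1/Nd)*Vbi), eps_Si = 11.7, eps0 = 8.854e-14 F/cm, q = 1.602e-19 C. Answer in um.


Step 1: 1/Na + 1/Nd = 1/2.46e+17 + 1/2.80e+14 = 3.57549e-15
Step 2: 2*eps*eps0/q = 2*11.7*8.854e-14/1.602e-19 = 1.293281e+07
Step 3: W^2 = 1.293281e+07 * 3.57549e-15 * 0.684 = 3.16289e-08
Step 4: W = sqrt(3.16289e-08) = 1.778e-04 cm = 1.778 um

1.778


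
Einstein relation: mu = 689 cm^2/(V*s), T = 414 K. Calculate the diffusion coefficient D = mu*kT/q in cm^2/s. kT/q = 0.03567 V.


Step 1: D = mu * (kT/q)
Step 2: D = 689 * 0.03567
Step 3: D = 24.58 cm^2/s

24.58


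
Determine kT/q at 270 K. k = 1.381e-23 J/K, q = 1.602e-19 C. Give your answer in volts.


Step 1: kT = 1.381e-23 * 270 = 3.7287e-21 J
Step 2: Vt = kT/q = 3.7287e-21 / 1.602e-19
Step 3: Vt = 0.02328 V

0.02328


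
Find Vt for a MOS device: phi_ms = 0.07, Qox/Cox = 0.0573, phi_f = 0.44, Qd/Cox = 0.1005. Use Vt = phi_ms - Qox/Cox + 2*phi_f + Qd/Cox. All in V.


Step 1: Vt = phi_ms - Qox/Cox + 2*phi_f + Qd/Cox
Step 2: Vt = 0.07 - 0.0573 + 2*0.44 + 0.1005
Step 3: Vt = 0.07 - 0.0573 + 0.88 + 0.1005
Step 4: Vt = 0.9932 V

0.9932


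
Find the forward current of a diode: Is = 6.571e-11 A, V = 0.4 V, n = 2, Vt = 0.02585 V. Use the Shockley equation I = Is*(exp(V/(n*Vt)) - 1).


Step 1: V/(n*Vt) = 0.4/(2*0.02585) = 7.7369
Step 2: exp(7.7369) = 2.2914e+03
Step 3: I = 6.571e-11 * (2.2914e+03 - 1) = 1.51e-07 A

1.51e-07


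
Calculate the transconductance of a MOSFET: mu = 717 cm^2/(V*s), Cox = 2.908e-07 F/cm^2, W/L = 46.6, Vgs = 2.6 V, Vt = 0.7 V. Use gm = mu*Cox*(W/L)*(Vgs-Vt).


Step 1: Vov = Vgs - Vt = 2.6 - 0.7 = 1.9 V
Step 2: gm = mu * Cox * (W/L) * Vov
Step 3: gm = 717 * 2.908e-07 * 46.6 * 1.9 = 1.85e-02 S

1.85e-02


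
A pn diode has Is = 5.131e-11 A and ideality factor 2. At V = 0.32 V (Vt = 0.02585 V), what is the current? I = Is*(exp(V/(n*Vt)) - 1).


Step 1: V/(n*Vt) = 0.32/(2*0.02585) = 6.1896
Step 2: exp(6.1896) = 4.8765e+02
Step 3: I = 5.131e-11 * (4.8765e+02 - 1) = 2.50e-08 A

2.50e-08


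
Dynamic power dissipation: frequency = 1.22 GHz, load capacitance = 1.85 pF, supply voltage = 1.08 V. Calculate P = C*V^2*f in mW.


Step 1: V^2 = 1.08^2 = 1.1664 V^2
Step 2: P = C*V^2*f = 1.85e-12 F * 1.1664 * 1.22e9 Hz
Step 3: P = 2.6325648e-03 W
Step 4: P = 2.633 mW

2.633


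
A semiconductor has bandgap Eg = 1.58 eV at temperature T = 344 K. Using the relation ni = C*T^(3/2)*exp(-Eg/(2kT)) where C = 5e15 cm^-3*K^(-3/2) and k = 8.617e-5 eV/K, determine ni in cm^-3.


Step 1: Compute kT = 8.617e-5 * 344 = 0.02964248 eV
Step 2: Exponent = -Eg/(2kT) = -1.58/(2*0.02964248) = -26.65094
Step 3: T^(3/2) = 344^1.5 = 6380.25
Step 4: ni = 5e15 * 6380.25 * exp(-26.65094) = 8.50e+07 cm^-3

8.50e+07


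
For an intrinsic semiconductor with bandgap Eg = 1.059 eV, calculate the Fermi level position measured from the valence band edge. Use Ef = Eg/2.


Step 1: For an intrinsic semiconductor, the Fermi level sits at midgap.
Step 2: Ef = Eg / 2 = 1.059 / 2 = 0.5295 eV

0.5295


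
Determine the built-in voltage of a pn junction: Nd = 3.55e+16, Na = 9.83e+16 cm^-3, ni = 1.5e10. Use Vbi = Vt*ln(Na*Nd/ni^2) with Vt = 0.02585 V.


Step 1: Compute Na*Nd/ni^2 = 9.83e+16 * 3.55e+16 / (1.5e10)^2 = 1.5510e+13
Step 2: ln(1.5510e+13) = 30.3725
Step 3: Vbi = 0.02585 * 30.3725 = 0.785 V

0.785


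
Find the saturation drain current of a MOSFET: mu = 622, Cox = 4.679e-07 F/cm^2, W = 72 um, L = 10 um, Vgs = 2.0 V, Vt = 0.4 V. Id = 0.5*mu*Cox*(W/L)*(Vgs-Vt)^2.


Step 1: Overdrive voltage Vov = Vgs - Vt = 2.0 - 0.4 = 1.6 V
Step 2: W/L = 72/10 = 7.2
Step 3: Id = 0.5 * 622 * 4.679e-07 * 7.2 * 1.6^2
Step 4: Id = 2.68e-03 A

2.68e-03


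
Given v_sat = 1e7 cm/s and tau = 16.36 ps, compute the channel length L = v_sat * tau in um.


Step 1: tau in seconds = 16.36 ps * 1e-12 = 1.6360e-11 s
Step 2: L = v_sat * tau = 1e7 * 1.6360e-11 = 1.6360e-04 cm
Step 3: L in um = 1.6360e-04 * 1e4 = 1.636 um

1.636


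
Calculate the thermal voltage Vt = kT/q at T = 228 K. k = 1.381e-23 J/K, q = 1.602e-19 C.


Step 1: kT = 1.381e-23 * 228 = 3.14868e-21 J
Step 2: Vt = kT/q = 3.14868e-21 / 1.602e-19
Step 3: Vt = 0.01965 V

0.01965


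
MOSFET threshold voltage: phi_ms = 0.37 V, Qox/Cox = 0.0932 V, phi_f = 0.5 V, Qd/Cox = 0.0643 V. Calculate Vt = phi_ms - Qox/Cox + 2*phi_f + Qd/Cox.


Step 1: Vt = phi_ms - Qox/Cox + 2*phi_f + Qd/Cox
Step 2: Vt = 0.37 - 0.0932 + 2*0.5 + 0.0643
Step 3: Vt = 0.37 - 0.0932 + 1.0 + 0.0643
Step 4: Vt = 1.3411 V

1.3411


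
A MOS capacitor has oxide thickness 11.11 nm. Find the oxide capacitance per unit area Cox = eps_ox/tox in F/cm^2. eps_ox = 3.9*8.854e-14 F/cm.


Step 1: eps_ox = 3.9 * 8.854e-14 = 3.45306e-13 F/cm
Step 2: tox in cm = 11.11 nm * 1e-7 = 1.1110e-06 cm
Step 3: Cox = 3.45306e-13 / 1.1110e-06 = 3.11e-07 F/cm^2

3.11e-07


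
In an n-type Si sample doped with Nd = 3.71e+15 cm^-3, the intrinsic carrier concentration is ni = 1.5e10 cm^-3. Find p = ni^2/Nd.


Step 1: Since Nd >> ni, n ≈ Nd = 3.71e+15 cm^-3
Step 2: p = ni^2 / n = (1.5e10)^2 / 3.71e+15
Step 3: p = 2.25e20 / 3.71e+15 = 6.06e+04 cm^-3

6.06e+04
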